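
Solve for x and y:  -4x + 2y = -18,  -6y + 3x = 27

Row-reduce the augmented matrix:
R1 ← R1 / (-4).
R2 ← R2 − 3·R1.
R2 ← R2 / (-9/2).
R1 ← R1 + 1/2·R2.
Reading off the reduced rows gives x = 3, y = -3.

x = 3, y = -3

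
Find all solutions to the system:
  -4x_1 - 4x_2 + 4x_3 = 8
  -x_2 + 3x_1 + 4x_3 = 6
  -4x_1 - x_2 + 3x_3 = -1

x_1 = 1, x_2 = -3, x_3 = 0

Row-reduce the augmented matrix:
R1 ← R1 / (-4).
R2 ← R2 − 3·R1.
R3 ← R3 + 4·R1.
R2 ← R2 / (-4).
R1 ← R1 − 1·R2.
R3 ← R3 − 3·R2.
R3 ← R3 / (17/4).
R1 ← R1 − 3/4·R3.
R2 ← R2 + 7/4·R3.
Reading off the reduced rows gives x_1 = 1, x_2 = -3, x_3 = 0.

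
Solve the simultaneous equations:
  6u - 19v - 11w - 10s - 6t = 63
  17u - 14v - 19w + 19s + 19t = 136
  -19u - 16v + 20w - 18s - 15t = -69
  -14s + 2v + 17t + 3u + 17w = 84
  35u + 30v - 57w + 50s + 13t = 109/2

no solution

Row-reduce:
R1 ← R1 / (6).
R2 ← R2 − 17·R1.
R3 ← R3 + 19·R1.
R4 ← R4 − 3·R1.
R5 ← R5 − 35·R1.
R2 ← R2 / (239/6).
R1 ← R1 + 19/6·R2.
R3 ← R3 + 457/6·R2.
R4 ← R4 − 23/2·R2.
R5 ← R5 − 845/6·R2.
R3 ← R3 / (2015/239).
R1 ← R1 + 207/239·R3.
R2 ← R2 − 73/239·R3.
R4 ← R4 − 4538/239·R3.
R5 ← R5 + 8568/239·R3.
R4 ← R4 / (-231007/2015).
R1 ← R1 − 12678/2015·R4.
R2 ← R2 + 587/2015·R4.
R3 ← R3 − 9761/2015·R4.
R5 ← R5 − 231007/2015·R4.
Row 5 reduces to 0 = 1/2, a contradiction. The system is inconsistent.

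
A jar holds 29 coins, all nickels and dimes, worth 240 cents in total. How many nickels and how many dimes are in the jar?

nickels: 10, dimes: 19

Let n = nickels, d = dimes.
  n + d = 29
  5n + 10d = 240
From equation 1: n = 29 − d.
Substitute into equation 2 and solve: d = 19.
Then n = 10.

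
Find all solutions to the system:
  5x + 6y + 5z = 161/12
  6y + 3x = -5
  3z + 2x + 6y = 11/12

x = 7/3, y = -2, z = 11/4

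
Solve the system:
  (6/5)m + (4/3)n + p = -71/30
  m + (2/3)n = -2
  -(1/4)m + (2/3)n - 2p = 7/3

Row-reduce the augmented matrix:
R1 ← R1 / (6/5).
R2 ← R2 − 1·R1.
R3 ← R3 + 1/4·R1.
R2 ← R2 / (-4/9).
R1 ← R1 − 10/9·R2.
R3 ← R3 − 17/18·R2.
R3 ← R3 / (-57/16).
R1 ← R1 + 5/4·R3.
R2 ← R2 − 15/8·R3.
Reading off the reduced rows gives m = -8/3, n = 1, p = -1/2.

m = -8/3, n = 1, p = -1/2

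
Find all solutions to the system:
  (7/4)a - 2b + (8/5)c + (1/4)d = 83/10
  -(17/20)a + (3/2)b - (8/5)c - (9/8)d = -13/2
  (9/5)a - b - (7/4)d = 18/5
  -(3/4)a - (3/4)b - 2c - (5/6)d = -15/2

infinitely many solutions

Row-reduce:
R1 ← R1 / (7/4).
R2 ← R2 + 17/20·R1.
R3 ← R3 − 9/5·R1.
R4 ← R4 + 3/4·R1.
R2 ← R2 / (37/70).
R1 ← R1 + 8/7·R2.
R3 ← R3 − 37/35·R2.
R4 ← R4 + 45/28·R2.
Swap R3 and R4.
R3 ← R3 / (-706/185).
R1 ← R1 + 32/37·R3.
R2 ← R2 + 288/185·R3.
Rank is 3 with 4 unknowns, leaving d free.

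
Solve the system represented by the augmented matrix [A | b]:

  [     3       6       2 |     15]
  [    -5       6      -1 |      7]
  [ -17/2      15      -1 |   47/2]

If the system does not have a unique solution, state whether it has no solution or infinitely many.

Row-reduce:
R1 ← R1 / (3).
R2 ← R2 + 5·R1.
R3 ← R3 + 17/2·R1.
R2 ← R2 / (16).
R1 ← R1 − 2·R2.
R3 ← R3 − 32·R2.
Row 3 reduces to 0 = 2, a contradiction. The system is inconsistent.

no solution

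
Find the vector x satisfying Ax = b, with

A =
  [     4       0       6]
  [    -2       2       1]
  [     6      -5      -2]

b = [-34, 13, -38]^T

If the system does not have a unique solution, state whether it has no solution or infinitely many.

x_1 = -4, x_2 = 4, x_3 = -3

Row-reduce the augmented matrix:
R1 ← R1 / (4).
R2 ← R2 + 2·R1.
R3 ← R3 − 6·R1.
R2 ← R2 / (2).
R3 ← R3 + 5·R2.
R3 ← R3 / (-1).
R1 ← R1 − 3/2·R3.
R2 ← R2 − 2·R3.
Reading off the reduced rows gives x_1 = -4, x_2 = 4, x_3 = -3.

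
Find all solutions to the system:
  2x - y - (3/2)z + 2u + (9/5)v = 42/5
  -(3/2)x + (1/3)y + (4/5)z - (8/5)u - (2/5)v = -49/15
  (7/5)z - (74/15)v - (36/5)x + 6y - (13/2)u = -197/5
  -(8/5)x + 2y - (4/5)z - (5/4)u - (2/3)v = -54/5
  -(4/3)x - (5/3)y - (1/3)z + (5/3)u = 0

Row-reduce:
R1 ← R1 / (2).
R2 ← R2 + 3/2·R1.
R3 ← R3 + 36/5·R1.
R4 ← R4 + 8/5·R1.
R5 ← R5 + 4/3·R1.
R2 ← R2 / (-5/12).
R1 ← R1 + 1/2·R2.
R3 ← R3 − 12/5·R2.
R4 ← R4 − 6/5·R2.
R5 ← R5 + 7/3·R2.
R3 ← R3 / (-734/125).
R1 ← R1 + 9/25·R3.
R2 ← R2 − 39/50·R3.
R4 ← R4 + 367/125·R3.
R5 ← R5 − 73/150·R3.
Swap R4 and R5.
R4 ← R4 / (31447/8808).
R1 ← R1 − 1633/1468·R4.
R2 ← R2 − 753/2936·R4.
R3 ← R3 + 31/1468·R4.
Row 5 reduces to 0 = 1/2, a contradiction. The system is inconsistent.

no solution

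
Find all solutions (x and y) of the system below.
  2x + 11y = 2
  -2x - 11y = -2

infinitely many solutions

Row-reduce:
R1 ← R1 / (2).
R2 ← R2 + 2·R1.
Rank is 1 with 2 unknowns, leaving y free.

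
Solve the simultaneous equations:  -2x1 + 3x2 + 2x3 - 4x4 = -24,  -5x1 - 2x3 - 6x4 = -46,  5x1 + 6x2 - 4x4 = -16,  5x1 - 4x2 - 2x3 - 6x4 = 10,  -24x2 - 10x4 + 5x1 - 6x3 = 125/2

no solution

Row-reduce:
R1 ← R1 / (-2).
R2 ← R2 + 5·R1.
R3 ← R3 − 5·R1.
R4 ← R4 − 5·R1.
R5 ← R5 − 5·R1.
R2 ← R2 / (-15/2).
R1 ← R1 + 3/2·R2.
R3 ← R3 − 27/2·R2.
R4 ← R4 − 7/2·R2.
R5 ← R5 + 33/2·R2.
R3 ← R3 / (-38/5).
R1 ← R1 − 2/5·R3.
R2 ← R2 − 14/15·R3.
R4 ← R4 + 4/15·R3.
R5 ← R5 − 72/5·R3.
R4 ← R4 / (-264/19).
R1 ← R1 − 16/19·R4.
R2 ← R2 + 26/19·R4.
R3 ← R3 − 17/19·R4.
R5 ← R5 + 792/19·R4.
Row 5 reduces to 0 = 1/2, a contradiction. The system is inconsistent.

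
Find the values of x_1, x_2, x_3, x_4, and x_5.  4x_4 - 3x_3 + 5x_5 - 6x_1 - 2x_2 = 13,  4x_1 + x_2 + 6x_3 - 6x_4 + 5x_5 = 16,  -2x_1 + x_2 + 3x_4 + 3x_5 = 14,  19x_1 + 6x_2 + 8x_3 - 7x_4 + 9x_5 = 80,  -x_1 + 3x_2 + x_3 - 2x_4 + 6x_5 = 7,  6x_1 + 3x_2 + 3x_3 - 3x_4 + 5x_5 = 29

x_1 = 4, x_2 = -2, x_3 = 1, x_4 = 4, x_5 = 4

Row-reduce the augmented matrix:
R1 ← R1 / (-6).
R2 ← R2 − 4·R1.
R3 ← R3 + 2·R1.
R4 ← R4 − 19·R1.
R5 ← R5 + 1·R1.
R6 ← R6 − 6·R1.
R2 ← R2 / (-1/3).
R1 ← R1 − 1/3·R2.
R3 ← R3 − 5/3·R2.
R4 ← R4 + 1/3·R2.
R5 ← R5 − 10/3·R2.
R6 ← R6 − 1·R2.
R3 ← R3 / (21).
R1 ← R1 − 9/2·R3.
R2 ← R2 + 12·R3.
R4 ← R4 + 11/2·R3.
R5 ← R5 − 83/2·R3.
R6 ← R6 − 12·R3.
R4 ← R4 / (71/14).
R1 ← R1 + 11/14·R4.
R2 ← R2 − 10/7·R4.
R3 ← R3 + 5/7·R4.
R5 ← R5 + 89/14·R4.
R6 ← R6 + 3/7·R4.
R5 ← R5 / (2721/71).
R1 ← R1 − 551/213·R5.
R2 ← R2 + 1757/213·R5.
R3 ← R3 − 423/71·R5.
R4 ← R4 − 1166/213·R5.
R6 ← R6 − 907/71·R5.
R6 reduces to 0 = 0, so the extra equation is consistent.
Reading off the reduced rows gives x_1 = 4, x_2 = -2, x_3 = 1, x_4 = 4, x_5 = 4.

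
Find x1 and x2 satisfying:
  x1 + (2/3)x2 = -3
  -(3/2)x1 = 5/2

x1 = -5/3, x2 = -2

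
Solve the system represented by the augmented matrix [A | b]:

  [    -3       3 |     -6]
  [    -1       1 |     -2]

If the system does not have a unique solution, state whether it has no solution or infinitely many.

infinitely many solutions

Row-reduce:
R1 ← R1 / (-3).
R2 ← R2 + 1·R1.
Rank is 1 with 2 unknowns, leaving x_2 free.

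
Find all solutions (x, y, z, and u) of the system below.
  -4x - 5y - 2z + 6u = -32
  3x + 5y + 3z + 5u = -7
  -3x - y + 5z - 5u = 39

Row-reduce:
R1 ← R1 / (-4).
R2 ← R2 − 3·R1.
R3 ← R3 + 3·R1.
R2 ← R2 / (5/4).
R1 ← R1 − 5/4·R2.
R3 ← R3 − 11/4·R2.
R3 ← R3 / (16/5).
R1 ← R1 + 1·R3.
R2 ← R2 − 6/5·R3.
Rank is 3 with 4 unknowns, leaving u free.

infinitely many solutions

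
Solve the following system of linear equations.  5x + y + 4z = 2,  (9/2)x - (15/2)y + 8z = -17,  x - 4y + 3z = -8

no solution

Row-reduce:
R1 ← R1 / (5).
R2 ← R2 − 9/2·R1.
R3 ← R3 − 1·R1.
R2 ← R2 / (-42/5).
R1 ← R1 − 1/5·R2.
R3 ← R3 + 21/5·R2.
Row 3 reduces to 0 = 1, a contradiction. The system is inconsistent.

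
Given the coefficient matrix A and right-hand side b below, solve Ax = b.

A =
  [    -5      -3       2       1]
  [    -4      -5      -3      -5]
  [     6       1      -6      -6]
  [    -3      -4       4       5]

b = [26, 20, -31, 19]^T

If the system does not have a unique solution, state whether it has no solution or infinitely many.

x_1 = -4, x_2 = -1, x_3 = 2, x_4 = -1

Row-reduce the augmented matrix:
R1 ← R1 / (-5).
R2 ← R2 + 4·R1.
R3 ← R3 − 6·R1.
R4 ← R4 + 3·R1.
R2 ← R2 / (-13/5).
R1 ← R1 − 3/5·R2.
R3 ← R3 + 13/5·R2.
R4 ← R4 + 11/5·R2.
R1 ← R1 + 19/13·R3.
R2 ← R2 − 23/13·R3.
R4 ← R4 − 87/13·R3.
R4 ← R4 / (34/13).
R1 ← R1 + 1/13·R4.
R2 ← R2 − 6/13·R4.
R3 ← R3 − 1·R4.
Reading off the reduced rows gives x_1 = -4, x_2 = -1, x_3 = 2, x_4 = -1.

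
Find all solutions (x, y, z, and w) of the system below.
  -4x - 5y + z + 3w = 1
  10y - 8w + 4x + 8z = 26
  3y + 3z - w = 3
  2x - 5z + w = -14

Row-reduce:
R1 ← R1 / (-4).
R2 ← R2 − 4·R1.
R4 ← R4 − 2·R1.
R2 ← R2 / (5).
R1 ← R1 − 5/4·R2.
R3 ← R3 − 3·R2.
R4 ← R4 + 5/2·R2.
R3 ← R3 / (-12/5).
R1 ← R1 + 5/2·R3.
R2 ← R2 − 9/5·R3.
Rank is 3 with 4 unknowns, leaving w free.

infinitely many solutions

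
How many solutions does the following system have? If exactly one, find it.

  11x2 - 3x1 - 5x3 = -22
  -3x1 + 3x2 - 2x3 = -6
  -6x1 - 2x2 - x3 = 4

infinitely many solutions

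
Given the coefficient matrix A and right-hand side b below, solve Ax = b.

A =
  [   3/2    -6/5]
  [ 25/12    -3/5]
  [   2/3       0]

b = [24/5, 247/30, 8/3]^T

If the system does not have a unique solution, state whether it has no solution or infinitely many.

Row-reduce:
R1 ← R1 / (3/2).
R2 ← R2 − 25/12·R1.
R3 ← R3 − 2/3·R1.
R2 ← R2 / (16/15).
R1 ← R1 + 4/5·R2.
R3 ← R3 − 8/15·R2.
Row 3 reduces to 0 = -1/4, a contradiction. The system is inconsistent.

no solution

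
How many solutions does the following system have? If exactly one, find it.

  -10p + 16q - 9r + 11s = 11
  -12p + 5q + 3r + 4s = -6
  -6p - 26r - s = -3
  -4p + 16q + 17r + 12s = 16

no solution

Row-reduce:
R1 ← R1 / (-10).
R2 ← R2 + 12·R1.
R3 ← R3 + 6·R1.
R4 ← R4 + 4·R1.
R2 ← R2 / (-71/5).
R1 ← R1 + 8/5·R2.
R3 ← R3 + 48/5·R2.
R4 ← R4 − 48/5·R2.
R3 ← R3 / (-2125/71).
R1 ← R1 + 93/142·R3.
R2 ← R2 + 69/71·R3.
R4 ← R4 − 2125/71·R3.
Row 4 reduces to 0 = 2, a contradiction. The system is inconsistent.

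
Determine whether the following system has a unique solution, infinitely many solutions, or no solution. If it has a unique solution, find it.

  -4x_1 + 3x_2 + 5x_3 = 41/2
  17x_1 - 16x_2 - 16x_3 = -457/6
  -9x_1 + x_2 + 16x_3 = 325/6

Row-reduce the augmented matrix:
R1 ← R1 / (-4).
R2 ← R2 − 17·R1.
R3 ← R3 + 9·R1.
R2 ← R2 / (-13/4).
R1 ← R1 + 3/4·R2.
R3 ← R3 + 23/4·R2.
R3 ← R3 / (-59/13).
R1 ← R1 + 32/13·R3.
R2 ← R2 + 21/13·R3.
Reading off the reduced rows gives x_1 = -3/2, x_2 = 2/3, x_3 = 5/2.

x_1 = -3/2, x_2 = 2/3, x_3 = 5/2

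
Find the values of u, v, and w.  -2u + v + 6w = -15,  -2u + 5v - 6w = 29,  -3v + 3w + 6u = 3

Row-reduce the augmented matrix:
R1 ← R1 / (-2).
R2 ← R2 + 2·R1.
R3 ← R3 − 6·R1.
R2 ← R2 / (4).
R1 ← R1 + 1/2·R2.
R3 ← R3 / (21).
R1 ← R1 + 9/2·R3.
R2 ← R2 + 3·R3.
Reading off the reduced rows gives u = 4, v = 5, w = -2.

u = 4, v = 5, w = -2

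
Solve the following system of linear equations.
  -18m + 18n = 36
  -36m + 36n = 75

no solution

Row-reduce:
R1 ← R1 / (-18).
R2 ← R2 + 36·R1.
Row 2 reduces to 0 = 3, a contradiction. The system is inconsistent.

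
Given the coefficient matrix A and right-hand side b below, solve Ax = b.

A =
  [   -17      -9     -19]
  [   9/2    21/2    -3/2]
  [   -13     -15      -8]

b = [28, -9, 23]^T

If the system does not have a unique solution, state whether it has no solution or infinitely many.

Row-reduce:
R1 ← R1 / (-17).
R2 ← R2 − 9/2·R1.
R3 ← R3 + 13·R1.
R2 ← R2 / (138/17).
R1 ← R1 − 9/17·R2.
R3 ← R3 + 138/17·R2.
Rank is 2 with 3 unknowns, leaving x_3 free.

infinitely many solutions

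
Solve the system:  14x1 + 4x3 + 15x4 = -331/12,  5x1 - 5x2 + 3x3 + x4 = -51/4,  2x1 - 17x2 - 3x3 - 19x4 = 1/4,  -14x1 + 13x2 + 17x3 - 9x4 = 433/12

x1 = 0, x2 = 2, x3 = -1/3, x4 = -7/4

Row-reduce the augmented matrix:
R1 ← R1 / (14).
R2 ← R2 − 5·R1.
R3 ← R3 − 2·R1.
R4 ← R4 + 14·R1.
R2 ← R2 / (-5).
R3 ← R3 + 17·R2.
R4 ← R4 − 13·R2.
R3 ← R3 / (-312/35).
R1 ← R1 − 2/7·R3.
R2 ← R2 + 11/35·R3.
R4 ← R4 − 878/35·R3.
R4 ← R4 / (-7219/312).
R1 ← R1 − 271/312·R4.
R2 ← R2 − 683/624·R4.
R3 ← R3 − 443/624·R4.
Reading off the reduced rows gives x1 = 0, x2 = 2, x3 = -1/3, x4 = -7/4.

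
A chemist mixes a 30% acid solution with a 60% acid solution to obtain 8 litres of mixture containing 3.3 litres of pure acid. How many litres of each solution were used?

litres of solution A: 5, litres of solution B: 3

Let a = litres of solution A, b = litres of solution B.
  a + b = 8
  (3/10)a + (3/5)b = 33/10
Row-reduce the augmented matrix:
R2 ← R2 − 3/10·R1.
R2 ← R2 / (3/10).
R1 ← R1 − 1·R2.
Reading off the reduced rows gives a = 5, b = 3.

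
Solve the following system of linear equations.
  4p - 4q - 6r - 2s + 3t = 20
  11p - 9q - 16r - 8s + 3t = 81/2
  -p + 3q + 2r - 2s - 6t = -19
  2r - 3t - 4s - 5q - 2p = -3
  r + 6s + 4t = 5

no solution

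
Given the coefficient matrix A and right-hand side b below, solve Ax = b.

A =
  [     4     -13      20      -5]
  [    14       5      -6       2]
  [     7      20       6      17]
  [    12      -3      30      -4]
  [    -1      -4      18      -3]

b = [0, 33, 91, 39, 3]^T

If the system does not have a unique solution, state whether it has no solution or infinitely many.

Row-reduce the augmented matrix:
R1 ← R1 / (4).
R2 ← R2 − 14·R1.
R3 ← R3 − 7·R1.
R4 ← R4 − 12·R1.
R5 ← R5 + 1·R1.
R2 ← R2 / (101/2).
R1 ← R1 + 13/4·R2.
R3 ← R3 − 171/4·R2.
R4 ← R4 − 36·R2.
R5 ← R5 + 29/4·R2.
R3 ← R3 / (3569/101).
R1 ← R1 − 11/101·R3.
R2 ← R2 + 152/101·R3.
R4 ← R4 − 2442/101·R3.
R5 ← R5 − 1221/101·R3.
R4 ← R4 / (-32924/3569).
R1 ← R1 + 84/3569·R4.
R2 ← R2 − 2783/3569·R4.
R3 ← R3 − 1867/7138·R4.
R5 ← R5 + 16462/3569·R4.
R5 reduces to 0 = 0, so the extra equation is consistent.
Reading off the reduced rows gives x_1 = 2, x_2 = 1, x_3 = 1, x_4 = 3.

x_1 = 2, x_2 = 1, x_3 = 1, x_4 = 3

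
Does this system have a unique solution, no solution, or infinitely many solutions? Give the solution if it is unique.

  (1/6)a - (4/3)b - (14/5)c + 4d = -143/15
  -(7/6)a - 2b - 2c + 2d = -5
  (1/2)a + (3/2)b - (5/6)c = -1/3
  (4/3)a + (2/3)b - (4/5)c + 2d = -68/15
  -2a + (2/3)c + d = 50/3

a = -6, b = 4, c = 4, d = 2

Row-reduce the augmented matrix:
R1 ← R1 / (1/6).
R2 ← R2 + 7/6·R1.
R3 ← R3 − 1/2·R1.
R4 ← R4 − 4/3·R1.
R5 ← R5 + 2·R1.
R2 ← R2 / (-34/3).
R1 ← R1 + 8·R2.
R3 ← R3 − 11/2·R2.
R4 ← R4 − 34/3·R2.
R5 ← R5 + 16·R2.
R3 ← R3 / (-1487/510).
R1 ← R1 + 132/85·R3.
R2 ← R2 − 162/85·R3.
R5 ← R5 + 622/255·R3.
Swap R4 and R5.
R4 ← R4 / (6701/1487).
R1 ← R1 − 2172/1487·R4.
R2 ← R2 + 1449/1487·R4.
R3 ← R3 + 1305/1487·R4.
R5 reduces to 0 = 0, so the extra equation is consistent.
Reading off the reduced rows gives a = -6, b = 4, c = 4, d = 2.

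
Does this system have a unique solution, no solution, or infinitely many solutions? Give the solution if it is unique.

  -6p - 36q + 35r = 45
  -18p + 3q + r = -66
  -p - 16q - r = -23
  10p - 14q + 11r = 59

p = 4, q = 1, r = 3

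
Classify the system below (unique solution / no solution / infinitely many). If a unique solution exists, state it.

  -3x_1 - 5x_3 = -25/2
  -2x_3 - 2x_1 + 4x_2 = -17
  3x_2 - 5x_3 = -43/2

x_1 = 0, x_2 = -3, x_3 = 5/2

Row-reduce the augmented matrix:
R1 ← R1 / (-3).
R2 ← R2 + 2·R1.
R2 ← R2 / (4).
R3 ← R3 − 3·R2.
R3 ← R3 / (-6).
R1 ← R1 − 5/3·R3.
R2 ← R2 − 1/3·R3.
Reading off the reduced rows gives x_1 = 0, x_2 = -3, x_3 = 5/2.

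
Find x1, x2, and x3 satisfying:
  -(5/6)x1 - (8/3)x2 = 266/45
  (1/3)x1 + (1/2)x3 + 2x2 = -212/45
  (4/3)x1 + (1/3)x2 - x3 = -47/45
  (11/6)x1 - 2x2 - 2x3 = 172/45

x1 = -4/3, x2 = -9/5, x3 = -4/3

Row-reduce the augmented matrix:
R1 ← R1 / (-5/6).
R2 ← R2 − 1/3·R1.
R3 ← R3 − 4/3·R1.
R4 ← R4 − 11/6·R1.
R2 ← R2 / (14/15).
R1 ← R1 − 16/5·R2.
R3 ← R3 + 59/15·R2.
R4 ← R4 + 118/15·R2.
R3 ← R3 / (31/28).
R1 ← R1 + 12/7·R3.
R2 ← R2 − 15/28·R3.
R4 ← R4 − 31/14·R3.
R4 reduces to 0 = 0, so the extra equation is consistent.
Reading off the reduced rows gives x1 = -4/3, x2 = -9/5, x3 = -4/3.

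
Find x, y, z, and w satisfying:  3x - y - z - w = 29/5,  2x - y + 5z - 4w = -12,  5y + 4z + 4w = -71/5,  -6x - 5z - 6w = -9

x = 1, y = -3, z = -9/5, w = 2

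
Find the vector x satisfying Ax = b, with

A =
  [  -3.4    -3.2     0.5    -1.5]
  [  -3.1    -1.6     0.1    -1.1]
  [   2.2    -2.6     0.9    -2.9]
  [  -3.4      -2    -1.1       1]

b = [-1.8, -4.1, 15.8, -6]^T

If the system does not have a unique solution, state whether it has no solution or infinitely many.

Row-reduce the augmented matrix:
R1 ← R1 / (-17/5).
R2 ← R2 + 31/10·R1.
R3 ← R3 − 11/5·R1.
R4 ← R4 + 17/5·R1.
R2 ← R2 / (112/85).
R1 ← R1 − 16/17·R2.
R3 ← R3 + 397/85·R2.
R4 ← R4 − 6/5·R2.
R3 ← R3 / (-17/448).
R1 ← R1 − 3/28·R3.
R2 ← R2 + 121/448·R3.
R4 ← R4 + 1429/1120·R3.
R4 ← R4 / (201/2).
R1 ← R1 + 8·R4.
R2 ← R2 − 21·R4.
R3 ← R3 − 77·R4.
Reading off the reduced rows gives x_1 = 3, x_2 = -2, x_3 = -2, x_4 = -2.

x_1 = 3, x_2 = -2, x_3 = -2, x_4 = -2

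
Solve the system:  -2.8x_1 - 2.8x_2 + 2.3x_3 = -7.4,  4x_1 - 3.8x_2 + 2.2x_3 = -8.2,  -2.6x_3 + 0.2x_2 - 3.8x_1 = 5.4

Row-reduce the augmented matrix:
R1 ← R1 / (-14/5).
R2 ← R2 − 4·R1.
R3 ← R3 + 19/5·R1.
R2 ← R2 / (-39/5).
R1 ← R1 − 1·R2.
R3 ← R3 − 4·R2.
R3 ← R3 / (-5293/1820).
R1 ← R1 + 43/364·R3.
R2 ← R2 + 64/91·R3.
Reading off the reduced rows gives x_1 = 0, x_2 = 1, x_3 = -2.

x_1 = 0, x_2 = 1, x_3 = -2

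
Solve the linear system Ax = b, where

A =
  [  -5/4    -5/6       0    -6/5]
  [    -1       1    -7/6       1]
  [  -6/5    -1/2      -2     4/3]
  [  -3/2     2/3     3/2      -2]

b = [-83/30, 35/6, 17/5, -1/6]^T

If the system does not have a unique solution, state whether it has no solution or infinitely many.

x_1 = -2, x_2 = 2, x_3 = 1, x_4 = 3

Row-reduce the augmented matrix:
R1 ← R1 / (-5/4).
R2 ← R2 + 1·R1.
R3 ← R3 + 6/5·R1.
R4 ← R4 + 3/2·R1.
R2 ← R2 / (5/3).
R1 ← R1 − 2/3·R2.
R3 ← R3 − 3/10·R2.
R4 ← R4 − 5/3·R2.
R3 ← R3 / (-179/100).
R1 ← R1 − 7/15·R3.
R2 ← R2 + 7/10·R3.
R4 ← R4 − 8/3·R3.
R4 ← R4 / (26459/40275).
R1 ← R1 − 5896/8055·R4.
R2 ← R2 − 4592/13425·R4.
R3 ← R3 + 15994/13425·R4.
Reading off the reduced rows gives x_1 = -2, x_2 = 2, x_3 = 1, x_4 = 3.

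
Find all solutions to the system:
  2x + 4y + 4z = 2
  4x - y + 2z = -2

infinitely many solutions

Row-reduce:
R1 ← R1 / (2).
R2 ← R2 − 4·R1.
R2 ← R2 / (-9).
R1 ← R1 − 2·R2.
Rank is 2 with 3 unknowns, leaving z free.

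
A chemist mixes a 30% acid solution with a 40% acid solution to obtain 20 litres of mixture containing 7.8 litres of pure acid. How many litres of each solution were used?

litres of solution A: 2, litres of solution B: 18

Let a = litres of solution A, b = litres of solution B.
  a + b = 20
  (3/10)a + (2/5)b = 39/5
From equation 1: a = 20 − b.
Substitute into equation 2 and solve: b = 18.
Then a = 2.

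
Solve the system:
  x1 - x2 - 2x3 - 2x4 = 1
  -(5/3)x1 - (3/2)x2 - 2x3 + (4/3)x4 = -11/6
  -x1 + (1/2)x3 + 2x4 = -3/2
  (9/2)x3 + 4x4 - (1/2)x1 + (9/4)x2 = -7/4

infinitely many solutions

Row-reduce:
R2 ← R2 + 5/3·R1.
R3 ← R3 + 1·R1.
R4 ← R4 + 1/2·R1.
R2 ← R2 / (-19/6).
R1 ← R1 + 1·R2.
R3 ← R3 + 1·R2.
R4 ← R4 − 7/4·R2.
R3 ← R3 / (7/38).
R1 ← R1 + 6/19·R3.
R2 ← R2 − 32/19·R3.
R4 ← R4 − 21/38·R3.
Rank is 3 with 4 unknowns, leaving x4 free.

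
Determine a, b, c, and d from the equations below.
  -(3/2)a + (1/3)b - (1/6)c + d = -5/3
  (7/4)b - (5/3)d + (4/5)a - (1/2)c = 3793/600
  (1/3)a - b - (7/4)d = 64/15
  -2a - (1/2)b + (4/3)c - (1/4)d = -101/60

Row-reduce the augmented matrix:
R1 ← R1 / (-3/2).
R2 ← R2 − 4/5·R1.
R3 ← R3 − 1/3·R1.
R4 ← R4 + 2·R1.
R2 ← R2 / (347/180).
R1 ← R1 + 2/9·R2.
R3 ← R3 + 25/27·R2.
R4 ← R4 + 17/18·R2.
R3 ← R3 / (-111/347).
R1 ← R1 − 15/347·R3.
R2 ← R2 + 106/347·R3.
R4 ← R4 − 1319/1041·R3.
R4 ← R4 / (-62015/5994).
R1 ← R1 + 1435/1332·R4.
R2 ← R2 − 2779/1998·R4.
R3 ← R3 − 25885/3996·R4.
Reading off the reduced rows gives a = -2/5, b = 1/2, c = -11/5, d = -14/5.

a = -2/5, b = 1/2, c = -11/5, d = -14/5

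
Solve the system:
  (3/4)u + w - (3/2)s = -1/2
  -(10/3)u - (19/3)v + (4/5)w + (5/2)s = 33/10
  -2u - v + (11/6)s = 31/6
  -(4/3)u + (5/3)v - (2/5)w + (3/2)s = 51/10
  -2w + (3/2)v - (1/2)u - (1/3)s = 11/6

Row-reduce:
R1 ← R1 / (3/4).
R2 ← R2 + 10/3·R1.
R3 ← R3 + 2·R1.
R4 ← R4 + 4/3·R1.
R5 ← R5 + 1/2·R1.
R2 ← R2 / (-19/3).
R3 ← R3 + 1·R2.
R4 ← R4 − 5/3·R2.
R5 ← R5 − 3/2·R2.
R3 ← R3 / (524/285).
R1 ← R1 − 4/3·R3.
R2 ← R2 + 236/285·R3.
R4 ← R4 − 262/95·R3.
R5 ← R5 + 26/285·R3.
Swap R4 and R5.
R4 ← R4 / (-1255/524).
R1 ← R1 + 356/393·R4.
R2 ← R2 + 17/786·R4.
R3 ← R3 + 215/262·R4.
Row 5 reduces to 0 = -1, a contradiction. The system is inconsistent.

no solution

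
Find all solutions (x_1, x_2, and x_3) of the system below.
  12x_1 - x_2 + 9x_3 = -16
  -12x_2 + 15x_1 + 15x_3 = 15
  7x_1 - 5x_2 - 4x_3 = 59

Row-reduce the augmented matrix:
R1 ← R1 / (12).
R2 ← R2 − 15·R1.
R3 ← R3 − 7·R1.
R2 ← R2 / (-43/4).
R1 ← R1 + 1/12·R2.
R3 ← R3 + 53/12·R2.
R3 ← R3 / (-464/43).
R1 ← R1 − 31/43·R3.
R2 ← R2 + 15/43·R3.
Reading off the reduced rows gives x_1 = 2, x_2 = -5, x_3 = -5.

x_1 = 2, x_2 = -5, x_3 = -5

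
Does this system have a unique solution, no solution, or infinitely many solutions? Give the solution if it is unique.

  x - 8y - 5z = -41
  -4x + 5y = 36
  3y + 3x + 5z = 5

infinitely many solutions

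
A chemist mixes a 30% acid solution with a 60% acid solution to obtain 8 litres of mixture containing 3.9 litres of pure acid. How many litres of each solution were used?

Let a = litres of solution A, b = litres of solution B.
  a + b = 8
  (3/10)a + (3/5)b = 39/10
From equation 1: a = 8 − b.
Substitute into equation 2 and solve: b = 5.
Then a = 3.

litres of solution A: 3, litres of solution B: 5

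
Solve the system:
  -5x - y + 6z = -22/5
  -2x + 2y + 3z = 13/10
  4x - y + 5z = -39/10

Row-reduce the augmented matrix:
R1 ← R1 / (-5).
R2 ← R2 + 2·R1.
R3 ← R3 − 4·R1.
R2 ← R2 / (12/5).
R1 ← R1 − 1/5·R2.
R3 ← R3 + 9/5·R2.
R3 ← R3 / (41/4).
R1 ← R1 + 5/4·R3.
R2 ← R2 − 1/4·R3.
Reading off the reduced rows gives x = 0, y = 7/5, z = -1/2.

x = 0, y = 7/5, z = -1/2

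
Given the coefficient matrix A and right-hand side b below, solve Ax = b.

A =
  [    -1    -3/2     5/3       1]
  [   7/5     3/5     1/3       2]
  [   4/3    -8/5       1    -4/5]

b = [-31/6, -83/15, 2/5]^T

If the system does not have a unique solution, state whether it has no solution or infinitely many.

infinitely many solutions

Row-reduce:
R1 ← R1 / (-1).
R2 ← R2 − 7/5·R1.
R3 ← R3 − 4/3·R1.
R2 ← R2 / (-3/2).
R1 ← R1 − 3/2·R2.
R3 ← R3 + 18/5·R2.
R3 ← R3 / (-143/45).
R1 ← R1 − 1·R3.
R2 ← R2 + 16/9·R3.
Rank is 3 with 4 unknowns, leaving x_4 free.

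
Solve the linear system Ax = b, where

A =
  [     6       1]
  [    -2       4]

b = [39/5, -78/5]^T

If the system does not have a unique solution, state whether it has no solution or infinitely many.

From equation 1: x_2 = 39/5 − 6·x_1.
Substitute into equation 2 and solve: x_1 = 9/5.
Then x_2 = -3.

x_1 = 9/5, x_2 = -3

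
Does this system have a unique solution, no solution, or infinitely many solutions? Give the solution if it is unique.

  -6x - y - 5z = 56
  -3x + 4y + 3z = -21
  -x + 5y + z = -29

x = -5, y = -6, z = -4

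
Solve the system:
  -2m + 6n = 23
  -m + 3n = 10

no solution

Row-reduce:
R1 ← R1 / (-2).
R2 ← R2 + 1·R1.
Row 2 reduces to 0 = -3/2, a contradiction. The system is inconsistent.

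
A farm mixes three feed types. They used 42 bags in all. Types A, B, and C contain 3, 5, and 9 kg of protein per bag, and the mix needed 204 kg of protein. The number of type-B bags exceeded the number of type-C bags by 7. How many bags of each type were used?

Let a = type-A bags, b = type-B bags, c = type-C bags.
  a + b + c = 42
  3a + 5b + 9c = 204
  b - c = 7
Row-reduce the augmented matrix:
R2 ← R2 − 3·R1.
R2 ← R2 / (2).
R1 ← R1 − 1·R2.
R3 ← R3 − 1·R2.
R3 ← R3 / (-4).
R1 ← R1 + 2·R3.
R2 ← R2 − 3·R3.
Reading off the reduced rows gives a = 19, b = 15, c = 8.

type-A bags: 19, type-B bags: 15, type-C bags: 8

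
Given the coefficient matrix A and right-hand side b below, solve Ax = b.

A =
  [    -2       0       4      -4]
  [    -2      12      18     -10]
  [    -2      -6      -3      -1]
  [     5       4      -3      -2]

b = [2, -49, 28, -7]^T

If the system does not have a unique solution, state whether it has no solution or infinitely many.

Row-reduce:
R1 ← R1 / (-2).
R2 ← R2 + 2·R1.
R3 ← R3 + 2·R1.
R4 ← R4 − 5·R1.
R2 ← R2 / (12).
R3 ← R3 + 6·R2.
R4 ← R4 − 4·R2.
Swap R3 and R4.
R3 ← R3 / (7/3).
R1 ← R1 + 2·R3.
R2 ← R2 − 7/6·R3.
Row 4 reduces to 0 = 1/2, a contradiction. The system is inconsistent.

no solution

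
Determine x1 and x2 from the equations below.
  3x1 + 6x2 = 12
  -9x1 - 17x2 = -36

x1 = 4, x2 = 0

Row-reduce the augmented matrix:
R1 ← R1 / (3).
R2 ← R2 + 9·R1.
R1 ← R1 − 2·R2.
Reading off the reduced rows gives x1 = 4, x2 = 0.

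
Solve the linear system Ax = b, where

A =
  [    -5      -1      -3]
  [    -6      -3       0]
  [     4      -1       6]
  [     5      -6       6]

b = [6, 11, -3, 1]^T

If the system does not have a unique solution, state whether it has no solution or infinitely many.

no solution

Row-reduce:
R1 ← R1 / (-5).
R2 ← R2 + 6·R1.
R3 ← R3 − 4·R1.
R4 ← R4 − 5·R1.
R2 ← R2 / (-9/5).
R1 ← R1 − 1/5·R2.
R3 ← R3 + 9/5·R2.
R4 ← R4 + 7·R2.
Swap R3 and R4.
R3 ← R3 / (-11).
R1 ← R1 − 1·R3.
R2 ← R2 + 2·R3.
Row 4 reduces to 0 = -2, a contradiction. The system is inconsistent.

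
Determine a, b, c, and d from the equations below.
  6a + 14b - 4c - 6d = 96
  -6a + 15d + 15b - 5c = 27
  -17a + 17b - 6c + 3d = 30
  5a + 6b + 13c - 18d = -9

a = 3, b = 3, c = -6, d = -2

Row-reduce the augmented matrix:
R1 ← R1 / (6).
R2 ← R2 + 6·R1.
R3 ← R3 + 17·R1.
R4 ← R4 − 5·R1.
R2 ← R2 / (29).
R1 ← R1 − 7/3·R2.
R3 ← R3 − 170/3·R2.
R4 ← R4 + 17/3·R2.
R3 ← R3 / (22/87).
R1 ← R1 − 5/87·R3.
R2 ← R2 + 9/29·R3.
R4 ← R4 − 1268/87·R3.
R4 ← R4 / (19902/11).
R1 ← R1 − 60/11·R4.
R2 ← R2 + 423/11·R4.
R3 ← R3 + 1374/11·R4.
Reading off the reduced rows gives a = 3, b = 3, c = -6, d = -2.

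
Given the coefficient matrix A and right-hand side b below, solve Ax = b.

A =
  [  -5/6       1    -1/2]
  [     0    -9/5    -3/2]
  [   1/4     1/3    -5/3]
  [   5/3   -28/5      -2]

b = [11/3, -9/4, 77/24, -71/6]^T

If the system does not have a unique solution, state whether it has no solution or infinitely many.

x_1 = -1/2, x_2 = 5/2, x_3 = -3/2

Row-reduce the augmented matrix:
R1 ← R1 / (-5/6).
R3 ← R3 − 1/4·R1.
R4 ← R4 − 5/3·R1.
R2 ← R2 / (-9/5).
R1 ← R1 + 6/5·R2.
R3 ← R3 − 19/30·R2.
R4 ← R4 + 18/5·R2.
R3 ← R3 / (-211/90).
R1 ← R1 − 8/5·R3.
R2 ← R2 − 5/6·R3.
R4 reduces to 0 = 0, so the extra equation is consistent.
Reading off the reduced rows gives x_1 = -1/2, x_2 = 5/2, x_3 = -3/2.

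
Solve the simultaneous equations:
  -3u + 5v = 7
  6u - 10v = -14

infinitely many solutions

Row-reduce:
R1 ← R1 / (-3).
R2 ← R2 − 6·R1.
Rank is 1 with 2 unknowns, leaving v free.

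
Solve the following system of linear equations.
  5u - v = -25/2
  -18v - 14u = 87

From equation 1: v = 25/2 + 5·u.
Substitute into equation 2 and solve: u = -3.
Then v = -5/2.

u = -3, v = -5/2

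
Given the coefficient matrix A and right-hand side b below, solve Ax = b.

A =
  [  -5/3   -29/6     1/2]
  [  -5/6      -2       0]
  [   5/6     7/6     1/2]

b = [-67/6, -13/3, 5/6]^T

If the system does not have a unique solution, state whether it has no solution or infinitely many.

Row-reduce:
R1 ← R1 / (-5/3).
R2 ← R2 + 5/6·R1.
R3 ← R3 − 5/6·R1.
R2 ← R2 / (5/12).
R1 ← R1 − 29/10·R2.
R3 ← R3 + 5/4·R2.
Row 3 reduces to 0 = -1, a contradiction. The system is inconsistent.

no solution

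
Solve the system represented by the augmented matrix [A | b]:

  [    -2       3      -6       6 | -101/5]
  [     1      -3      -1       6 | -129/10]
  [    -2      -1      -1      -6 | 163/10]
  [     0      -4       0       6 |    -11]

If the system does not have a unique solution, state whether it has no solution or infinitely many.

Row-reduce the augmented matrix:
R1 ← R1 / (-2).
R2 ← R2 − 1·R1.
R3 ← R3 + 2·R1.
R2 ← R2 / (-3/2).
R1 ← R1 + 3/2·R2.
R3 ← R3 + 4·R2.
R4 ← R4 + 4·R2.
R3 ← R3 / (47/3).
R1 ← R1 − 7·R3.
R2 ← R2 − 8/3·R3.
R4 ← R4 − 32/3·R3.
R4 ← R4 / (306/47).
R1 ← R1 − 192/47·R4.
R2 ← R2 − 6/47·R4.
R3 ← R3 + 108/47·R4.
Reading off the reduced rows gives x_1 = -2/5, x_2 = -1, x_3 = 1/2, x_4 = -5/2.

x_1 = -2/5, x_2 = -1, x_3 = 1/2, x_4 = -5/2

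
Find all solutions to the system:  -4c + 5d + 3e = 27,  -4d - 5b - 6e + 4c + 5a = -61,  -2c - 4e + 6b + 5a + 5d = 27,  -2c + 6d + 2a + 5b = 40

infinitely many solutions

Row-reduce:
Swap R1 and R2.
R1 ← R1 / (5).
R3 ← R3 − 5·R1.
R4 ← R4 − 2·R1.
Swap R2 and R3.
R2 ← R2 / (11).
R1 ← R1 + 1·R2.
R4 ← R4 − 7·R2.
R3 ← R3 / (-4).
R1 ← R1 − 14/55·R3.
R2 ← R2 + 6/11·R3.
R4 ← R4 − 12/55·R3.
R4 ← R4 / (118/55).
R1 ← R1 − 37/110·R4.
R2 ← R2 − 3/22·R4.
R3 ← R3 + 5/4·R4.
Rank is 4 with 5 unknowns, leaving e free.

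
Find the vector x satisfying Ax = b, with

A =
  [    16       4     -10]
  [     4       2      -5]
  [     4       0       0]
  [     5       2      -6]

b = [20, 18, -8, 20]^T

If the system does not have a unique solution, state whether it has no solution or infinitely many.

x_1 = -2, x_2 = 3, x_3 = -4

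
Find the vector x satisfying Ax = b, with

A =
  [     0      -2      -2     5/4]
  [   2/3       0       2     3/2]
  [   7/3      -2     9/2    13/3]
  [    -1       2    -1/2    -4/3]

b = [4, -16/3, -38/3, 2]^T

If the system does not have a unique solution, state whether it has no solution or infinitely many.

infinitely many solutions

Row-reduce:
Swap R1 and R2.
R1 ← R1 / (2/3).
R3 ← R3 − 7/3·R1.
R4 ← R4 + 1·R1.
R2 ← R2 / (-2).
R3 ← R3 + 2·R2.
R4 ← R4 − 2·R2.
R3 ← R3 / (-1/2).
R1 ← R1 − 3·R3.
R2 ← R2 − 1·R3.
R4 ← R4 − 1/2·R3.
Rank is 3 with 4 unknowns, leaving x_4 free.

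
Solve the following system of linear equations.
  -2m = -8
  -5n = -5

Row-reduce the augmented matrix:
R1 ← R1 / (-2).
R2 ← R2 / (-5).
Reading off the reduced rows gives m = 4, n = 1.

m = 4, n = 1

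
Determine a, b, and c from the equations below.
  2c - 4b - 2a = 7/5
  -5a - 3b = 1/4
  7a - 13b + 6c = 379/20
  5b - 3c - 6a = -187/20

a = 1, b = -7/4, c = -9/5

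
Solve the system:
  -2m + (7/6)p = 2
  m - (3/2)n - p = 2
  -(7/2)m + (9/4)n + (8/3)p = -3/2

Row-reduce:
R1 ← R1 / (-2).
R2 ← R2 − 1·R1.
R3 ← R3 + 7/2·R1.
R2 ← R2 / (-3/2).
R3 ← R3 − 9/4·R2.
Row 3 reduces to 0 = -1/2, a contradiction. The system is inconsistent.

no solution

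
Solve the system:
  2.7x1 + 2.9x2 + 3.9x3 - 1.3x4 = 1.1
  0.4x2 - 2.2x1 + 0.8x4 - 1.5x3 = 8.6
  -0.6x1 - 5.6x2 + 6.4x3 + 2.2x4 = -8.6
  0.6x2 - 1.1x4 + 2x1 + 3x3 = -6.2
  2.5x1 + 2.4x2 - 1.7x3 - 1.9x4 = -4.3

x1 = -1, x2 = 4, x3 = 0, x4 = 6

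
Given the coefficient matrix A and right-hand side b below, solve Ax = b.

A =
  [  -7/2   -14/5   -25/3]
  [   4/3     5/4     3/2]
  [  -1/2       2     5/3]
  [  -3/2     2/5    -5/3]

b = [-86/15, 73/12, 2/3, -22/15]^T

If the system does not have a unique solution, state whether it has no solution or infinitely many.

x_1 = 4, x_2 = 3, x_3 = -2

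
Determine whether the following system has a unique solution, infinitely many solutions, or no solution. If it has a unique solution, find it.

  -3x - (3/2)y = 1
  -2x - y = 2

no solution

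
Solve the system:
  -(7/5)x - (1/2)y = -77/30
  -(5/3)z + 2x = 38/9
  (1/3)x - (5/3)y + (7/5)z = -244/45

x = 1, y = 7/3, z = -4/3

Row-reduce the augmented matrix:
R1 ← R1 / (-7/5).
R2 ← R2 − 2·R1.
R3 ← R3 − 1/3·R1.
R2 ← R2 / (-5/7).
R1 ← R1 − 5/14·R2.
R3 ← R3 + 25/14·R2.
R3 ← R3 / (167/30).
R1 ← R1 + 5/6·R3.
R2 ← R2 − 7/3·R3.
Reading off the reduced rows gives x = 1, y = 7/3, z = -4/3.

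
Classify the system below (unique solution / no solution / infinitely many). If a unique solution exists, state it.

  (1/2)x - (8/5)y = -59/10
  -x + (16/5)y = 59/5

infinitely many solutions

Row-reduce:
R1 ← R1 / (1/2).
R2 ← R2 + 1·R1.
Rank is 1 with 2 unknowns, leaving y free.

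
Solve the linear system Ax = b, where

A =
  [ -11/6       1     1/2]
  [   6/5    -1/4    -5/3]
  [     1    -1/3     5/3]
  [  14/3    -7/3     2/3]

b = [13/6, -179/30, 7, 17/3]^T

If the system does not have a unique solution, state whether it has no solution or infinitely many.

no solution

Row-reduce:
R1 ← R1 / (-11/6).
R2 ← R2 − 6/5·R1.
R3 ← R3 − 1·R1.
R4 ← R4 − 14/3·R1.
R2 ← R2 / (89/220).
R1 ← R1 + 6/11·R2.
R3 ← R3 − 7/33·R2.
R4 ← R4 − 7/33·R2.
R3 ← R3 / (2116/801).
R1 ← R1 + 185/89·R3.
R2 ← R2 + 884/267·R3.
R4 ← R4 − 2116/801·R3.
Row 4 reduces to 0 = 3, a contradiction. The system is inconsistent.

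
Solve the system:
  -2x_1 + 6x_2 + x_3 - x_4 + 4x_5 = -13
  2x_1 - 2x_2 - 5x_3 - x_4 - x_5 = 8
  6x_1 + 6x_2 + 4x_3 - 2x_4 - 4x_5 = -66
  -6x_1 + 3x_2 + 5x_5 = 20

infinitely many solutions

Row-reduce:
R1 ← R1 / (-2).
R2 ← R2 − 2·R1.
R3 ← R3 − 6·R1.
R4 ← R4 + 6·R1.
R2 ← R2 / (4).
R1 ← R1 + 3·R2.
R3 ← R3 − 24·R2.
R4 ← R4 + 15·R2.
R3 ← R3 / (31).
R1 ← R1 + 7/2·R3.
R2 ← R2 + 1·R3.
R4 ← R4 + 18·R3.
R4 ← R4 / (-27/62).
R1 ← R1 + 13/62·R4.
R2 ← R2 + 17/62·R4.
R3 ← R3 − 7/31·R4.
Rank is 4 with 5 unknowns, leaving x_5 free.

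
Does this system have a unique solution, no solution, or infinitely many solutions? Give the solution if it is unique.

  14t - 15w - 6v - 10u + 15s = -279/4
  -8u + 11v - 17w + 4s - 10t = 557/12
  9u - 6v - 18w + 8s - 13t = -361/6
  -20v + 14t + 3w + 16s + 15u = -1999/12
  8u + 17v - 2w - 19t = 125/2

Row-reduce the augmented matrix:
R1 ← R1 / (-10).
R2 ← R2 + 8·R1.
R3 ← R3 − 9·R1.
R4 ← R4 − 15·R1.
R5 ← R5 − 8·R1.
R2 ← R2 / (79/5).
R1 ← R1 − 3/5·R2.
R3 ← R3 + 57/5·R2.
R4 ← R4 + 29·R2.
R5 ← R5 − 61/5·R2.
R3 ← R3 / (-5547/158).
R1 ← R1 − 267/158·R3.
R2 ← R2 + 25/79·R3.
R4 ← R4 + 4531/158·R3.
R5 ← R5 + 801/79·R3.
R4 ← R4 / (60847/5547).
R1 ← R1 + 812/1849·R4.
R2 ← R2 + 3595/5547·R4.
R3 ← R3 + 2485/5547·R4.
R5 ← R5 − 25211/1849·R4.
R5 ← R5 / (123384/60847).
R1 ← R1 + 60467/60847·R5.
R2 ← R2 + 41003/60847·R5.
R3 ← R3 − 695/857·R5.
R4 ← R4 − 49423/60847·R5.
Reading off the reduced rows gives u = -3, v = 3, w = 5/4, s = -7/3, t = -2.

u = -3, v = 3, w = 5/4, s = -7/3, t = -2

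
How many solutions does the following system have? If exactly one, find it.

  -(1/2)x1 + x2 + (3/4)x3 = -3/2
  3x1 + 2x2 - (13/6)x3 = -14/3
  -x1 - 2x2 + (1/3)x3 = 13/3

Row-reduce:
R1 ← R1 / (-1/2).
R2 ← R2 − 3·R1.
R3 ← R3 + 1·R1.
R2 ← R2 / (8).
R1 ← R1 + 2·R2.
R3 ← R3 + 4·R2.
Row 3 reduces to 0 = 1/2, a contradiction. The system is inconsistent.

no solution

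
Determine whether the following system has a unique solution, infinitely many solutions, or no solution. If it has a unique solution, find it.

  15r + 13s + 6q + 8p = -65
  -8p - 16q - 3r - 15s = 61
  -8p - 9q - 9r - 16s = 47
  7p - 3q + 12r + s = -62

Row-reduce the augmented matrix:
R1 ← R1 / (8).
R2 ← R2 + 8·R1.
R3 ← R3 + 8·R1.
R4 ← R4 − 7·R1.
R2 ← R2 / (-10).
R1 ← R1 − 3/4·R2.
R3 ← R3 + 3·R2.
R4 ← R4 + 33/4·R2.
R3 ← R3 / (12/5).
R1 ← R1 − 111/40·R3.
R2 ← R2 + 6/5·R3.
R4 ← R4 + 441/40·R3.
R4 ← R4 / (-79/4).
R1 ← R1 − 17/4·R4.
R2 ← R2 + 1·R4.
R3 ← R3 + 1·R4.
Reading off the reduced rows gives p = -6, q = -4, r = -3, s = 4.

p = -6, q = -4, r = -3, s = 4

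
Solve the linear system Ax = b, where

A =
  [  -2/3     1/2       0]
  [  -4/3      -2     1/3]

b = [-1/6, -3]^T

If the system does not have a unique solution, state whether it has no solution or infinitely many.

Row-reduce:
R1 ← R1 / (-2/3).
R2 ← R2 + 4/3·R1.
R2 ← R2 / (-3).
R1 ← R1 + 3/4·R2.
Rank is 2 with 3 unknowns, leaving x_3 free.

infinitely many solutions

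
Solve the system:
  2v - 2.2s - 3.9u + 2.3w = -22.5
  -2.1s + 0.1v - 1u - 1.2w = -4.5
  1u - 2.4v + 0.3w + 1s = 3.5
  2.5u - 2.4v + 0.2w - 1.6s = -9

Row-reduce the augmented matrix:
R1 ← R1 / (-39/10).
R2 ← R2 + 1·R1.
R3 ← R3 − 1·R1.
R4 ← R4 − 5/2·R1.
R2 ← R2 / (-161/390).
R1 ← R1 + 20/39·R2.
R3 ← R3 + 368/195·R2.
R4 ← R4 + 218/195·R2.
R3 ← R3 / (127/14).
R1 ← R1 − 263/161·R3.
R2 ← R2 − 698/161·R3.
R4 ← R4 − 10499/1610·R3.
R4 ← R4 / (-307552/73025).
R1 ← R1 − 16492/14605·R4.
R2 ← R2 − 2287/14605·R4.
R3 ← R3 − 522/635·R4.
Reading off the reduced rows gives u = 0, v = 0, w = -5, s = 5.

u = 0, v = 0, w = -5, s = 5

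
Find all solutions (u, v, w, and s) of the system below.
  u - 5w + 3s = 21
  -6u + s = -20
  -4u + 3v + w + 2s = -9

Row-reduce:
R2 ← R2 + 6·R1.
R3 ← R3 + 4·R1.
Swap R2 and R3.
R2 ← R2 / (3).
R3 ← R3 / (-30).
R1 ← R1 + 5·R3.
R2 ← R2 + 19/3·R3.
Rank is 3 with 4 unknowns, leaving s free.

infinitely many solutions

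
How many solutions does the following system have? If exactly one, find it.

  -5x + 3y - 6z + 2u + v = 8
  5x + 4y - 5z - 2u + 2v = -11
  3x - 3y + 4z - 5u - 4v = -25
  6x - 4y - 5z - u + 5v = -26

infinitely many solutions

Row-reduce:
R1 ← R1 / (-5).
R2 ← R2 − 5·R1.
R3 ← R3 − 3·R1.
R4 ← R4 − 6·R1.
R2 ← R2 / (7).
R1 ← R1 + 3/5·R2.
R3 ← R3 + 6/5·R2.
R4 ← R4 + 2/5·R2.
R3 ← R3 / (-52/35).
R1 ← R1 − 9/35·R3.
R2 ← R2 + 11/7·R3.
R4 ← R4 + 449/35·R3.
R4 ← R4 / (1779/52).
R1 ← R1 + 55/52·R4.
R2 ← R2 − 209/52·R4.
R3 ← R3 − 133/52·R4.
Rank is 4 with 5 unknowns, leaving v free.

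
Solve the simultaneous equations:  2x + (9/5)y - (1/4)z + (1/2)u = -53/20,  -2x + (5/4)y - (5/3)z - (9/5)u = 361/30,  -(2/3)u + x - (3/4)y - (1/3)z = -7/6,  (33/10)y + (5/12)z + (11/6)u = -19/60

Row-reduce:
R1 ← R1 / (2).
R2 ← R2 + 2·R1.
R3 ← R3 − 1·R1.
R2 ← R2 / (61/20).
R1 ← R1 − 9/10·R2.
R3 ← R3 + 33/20·R2.
R4 ← R4 − 33/10·R2.
R3 ← R3 / (-1823/1464).
R1 ← R1 − 215/488·R3.
R2 ← R2 + 115/183·R3.
R4 ← R4 − 1823/732·R3.
Rank is 3 with 4 unknowns, leaving u free.

infinitely many solutions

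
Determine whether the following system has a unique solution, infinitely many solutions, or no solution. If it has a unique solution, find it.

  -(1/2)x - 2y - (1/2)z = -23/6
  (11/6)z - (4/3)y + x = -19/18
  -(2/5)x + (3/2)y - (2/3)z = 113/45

Row-reduce the augmented matrix:
R1 ← R1 / (-1/2).
R2 ← R2 − 1·R1.
R3 ← R3 + 2/5·R1.
R2 ← R2 / (-16/3).
R1 ← R1 − 4·R2.
R3 ← R3 − 31/10·R2.
R3 ← R3 / (209/960).
R1 ← R1 − 13/8·R3.
R2 ← R2 + 5/32·R3.
Reading off the reduced rows gives x = -8/3, y = 2, z = 7/3.

x = -8/3, y = 2, z = 7/3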